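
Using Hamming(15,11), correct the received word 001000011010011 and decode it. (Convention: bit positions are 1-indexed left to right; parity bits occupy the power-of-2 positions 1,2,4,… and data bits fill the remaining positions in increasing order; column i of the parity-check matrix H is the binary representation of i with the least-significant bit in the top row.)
Syndrome s = H · r^T (mod 2), r = 001000011010011:
  s[0] = (101010101010101)·(001000011010011) mod 2 = 0+0+1+0+0+0+0+0+1+0+1+0+0+0+1 mod 2 = 0
  s[1] = (011001100110011)·(001000011010011) mod 2 = 0+0+1+0+0+0+0+0+0+0+1+0+0+1+1 mod 2 = 0
  s[2] = (000111100001111)·(001000011010011) mod 2 = 0+0+0+0+0+0+0+0+0+0+0+0+0+1+1 mod 2 = 0
  s[3] = (000000011111111)·(001000011010011) mod 2 = 0+0+0+0+0+0+0+1+1+0+1+0+0+1+1 mod 2 = 1
Syndrome = 0001
Column 8 of H equals this syndrome → error at bit 8 (1-indexed).
Flip bit 8: 001000011010011 → 001000001010011
Extract data bits at positions {3,5,6,7,9,10,11,12,13,14,15}: 10001010011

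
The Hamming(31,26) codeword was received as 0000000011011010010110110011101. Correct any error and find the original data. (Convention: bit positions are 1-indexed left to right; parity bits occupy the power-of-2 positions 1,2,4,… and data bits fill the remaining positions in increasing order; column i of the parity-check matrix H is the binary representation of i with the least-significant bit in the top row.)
Syndrome s = H · r^T (mod 2), r = 0000000011011010010110110011101:
  s[0] = (1010101010101010101010101010101)·(0000000011011010010110110011101) mod 2 = 0+0+0+0+0+0+0+0+1+0+0+0+1+0+1+0+0+0+0+0+1+0+1+0+0+0+1+0+1+0+1 mod 2 = 0
  s[1] = (0110011001100110011001100110011)·(0000000011011010010110110011101) mod 2 = 0+0+0+0+0+0+0+0+0+1+0+0+0+0+1+0+0+1+0+0+0+0+1+0+0+0+1+0+0+0+1 mod 2 = 0
  s[2] = (0001111000011110000111100001111)·(0000000011011010010110110011101) mod 2 = 0+0+0+0+0+0+0+0+0+0+0+1+1+0+1+0+0+0+0+1+1+0+1+0+0+0+0+1+1+0+1 mod 2 = 1
  s[3] = (0000000111111110000000011111111)·(0000000011011010010110110011101) mod 2 = 0+0+0+0+0+0+0+0+1+1+0+1+1+0+1+0+0+0+0+0+0+0+0+1+0+0+1+1+1+0+1 mod 2 = 0
  s[4] = (0000000000000001111111111111111)·(0000000011011010010110110011101) mod 2 = 0+0+0+0+0+0+0+0+0+0+0+0+0+0+0+0+0+1+0+1+1+0+1+1+0+0+1+1+1+0+1 mod 2 = 1
Syndrome = 00101
Column 20 of H equals this syndrome → error at bit 20 (1-indexed).
Flip bit 20: 0000000011011010010110110011101 → 0000000011011010010010110011101
Extract data bits at positions {3,5,6,7,9,10,11,12,13,14,15,17,18,19,20,21,22,23,24,25,26,27,28,29,30,31}: 00001101101010010110011101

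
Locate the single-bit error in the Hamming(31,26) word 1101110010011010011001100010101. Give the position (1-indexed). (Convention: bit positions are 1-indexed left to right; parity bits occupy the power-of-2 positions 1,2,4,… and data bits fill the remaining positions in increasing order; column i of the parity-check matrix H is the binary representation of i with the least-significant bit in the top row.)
Syndrome s = H · r^T (mod 2), r = 1101110010011010011001100010101:
  s[0] = (1010101010101010101010101010101)·(1101110010011010011001100010101) mod 2 = 1+0+0+0+1+0+0+0+1+0+0+0+1+0+1+0+0+0+1+0+0+0+1+0+0+0+1+0+1+0+1 mod 2 = 0
  s[1] = (0110011001100110011001100110011)·(1101110010011010011001100010101) mod 2 = 0+1+0+0+0+1+0+0+0+0+0+0+0+0+1+0+0+1+1+0+0+1+1+0+0+0+1+0+0+0+1 mod 2 = 1
  s[2] = (0001111000011110000111100001111)·(1101110010011010011001100010101) mod 2 = 0+0+0+1+1+1+0+0+0+0+0+1+1+0+1+0+0+0+0+0+0+1+1+0+0+0+0+0+1+0+1 mod 2 = 0
  s[3] = (0000000111111110000000011111111)·(1101110010011010011001100010101) mod 2 = 0+0+0+0+0+0+0+0+1+0+0+1+1+0+1+0+0+0+0+0+0+0+0+0+0+0+1+0+1+0+1 mod 2 = 1
  s[4] = (0000000000000001111111111111111)·(1101110010011010011001100010101) mod 2 = 0+0+0+0+0+0+0+0+0+0+0+0+0+0+0+0+0+1+1+0+0+1+1+0+0+0+1+0+1+0+1 mod 2 = 1
Syndrome = 01011
Column i of H is the binary representation of i, so the syndrome is the binary index of the flipped bit.
Read s = 01011 with s[0] as LSB: 0·2^0 + 1·2^1 + 0·2^2 + 1·2^3 + 1·2^4 = 26.
Error is at bit position 26.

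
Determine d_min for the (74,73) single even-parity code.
d_min = 2 (flipping one data bit also flips the parity bit, so the two closest codewords differ in exactly 2 positions).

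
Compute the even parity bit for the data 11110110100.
Sum of data bits: 1+1+1+1+0+1+1+0+1+0+0 = 7.
7 mod 2 = 1, so parity bit = 1.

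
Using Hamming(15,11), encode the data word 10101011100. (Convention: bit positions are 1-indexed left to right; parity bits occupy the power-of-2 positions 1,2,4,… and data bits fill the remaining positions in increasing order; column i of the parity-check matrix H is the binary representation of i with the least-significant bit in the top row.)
Codeword c = d · G (mod 2), d = 10101011100:
  c[0] = d·G[:,0] = (10101011100)·(11011010101) mod 2 = 1+0+0+0+1+0+1+0+1+0+0 mod 2 = 0
  c[1] = d·G[:,1] = (10101011100)·(10110110011) mod 2 = 1+0+1+0+0+0+1+0+0+0+0 mod 2 = 1
  c[2] = d·G[:,2] = (10101011100)·(10000000000) mod 2 = 1+0+0+0+0+0+0+0+0+0+0 mod 2 = 1
  c[3] = d·G[:,3] = (10101011100)·(01110001111) mod 2 = 0+0+1+0+0+0+0+1+1+0+0 mod 2 = 1
  c[4] = d·G[:,4] = (10101011100)·(01000000000) mod 2 = 0+0+0+0+0+0+0+0+0+0+0 mod 2 = 0
  c[5] = d·G[:,5] = (10101011100)·(00100000000) mod 2 = 0+0+1+0+0+0+0+0+0+0+0 mod 2 = 1
  c[6] = d·G[:,6] = (10101011100)·(00010000000) mod 2 = 0+0+0+0+0+0+0+0+0+0+0 mod 2 = 0
  c[7] = d·G[:,7] = (10101011100)·(00001111111) mod 2 = 0+0+0+0+1+0+1+1+1+0+0 mod 2 = 0
  c[8] = d·G[:,8] = (10101011100)·(00001000000) mod 2 = 0+0+0+0+1+0+0+0+0+0+0 mod 2 = 1
  c[9] = d·G[:,9] = (10101011100)·(00000100000) mod 2 = 0+0+0+0+0+0+0+0+0+0+0 mod 2 = 0
  c[10] = d·G[:,10] = (10101011100)·(00000010000) mod 2 = 0+0+0+0+0+0+1+0+0+0+0 mod 2 = 1
  c[11] = d·G[:,11] = (10101011100)·(00000001000) mod 2 = 0+0+0+0+0+0+0+1+0+0+0 mod 2 = 1
  c[12] = d·G[:,12] = (10101011100)·(00000000100) mod 2 = 0+0+0+0+0+0+0+0+1+0+0 mod 2 = 1
  c[13] = d·G[:,13] = (10101011100)·(00000000010) mod 2 = 0+0+0+0+0+0+0+0+0+0+0 mod 2 = 0
  c[14] = d·G[:,14] = (10101011100)·(00000000001) mod 2 = 0+0+0+0+0+0+0+0+0+0+0 mod 2 = 0
Codeword = 011101001011100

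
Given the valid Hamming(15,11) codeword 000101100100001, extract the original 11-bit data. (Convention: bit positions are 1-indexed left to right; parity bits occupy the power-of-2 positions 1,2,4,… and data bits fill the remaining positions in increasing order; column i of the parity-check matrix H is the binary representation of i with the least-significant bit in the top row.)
Parity bits occupy power-of-2 positions; data bits are at positions {3,5,6,7,9,10,11,12,13,14,15} (1-indexed).
Extract: c[3]=0 c[5]=0 c[6]=1 c[7]=1 c[9]=0 c[10]=1 c[11]=0 c[12]=0 c[13]=0 c[14]=0 c[15]=1
Data = 00110100001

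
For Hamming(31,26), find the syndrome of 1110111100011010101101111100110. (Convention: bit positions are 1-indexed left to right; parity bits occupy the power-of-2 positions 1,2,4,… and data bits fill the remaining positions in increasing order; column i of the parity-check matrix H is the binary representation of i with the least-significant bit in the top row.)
Syndrome s = H · r^T (mod 2), r = 1110111100011010101101111100110:
  s[0] = (1010101010101010101010101010101)·(1110111100011010101101111100110) mod 2 = 1+0+1+0+1+0+1+0+0+0+0+0+1+0+1+0+1+0+1+0+0+0+1+0+1+0+0+0+1+0+0 mod 2 = 1
  s[1] = (0110011001100110011001100110011)·(1110111100011010101101111100110) mod 2 = 0+1+1+0+0+1+1+0+0+0+0+0+0+0+1+0+0+0+1+0+0+1+1+0+0+1+0+0+0+1+0 mod 2 = 0
  s[2] = (0001111000011110000111100001111)·(1110111100011010101101111100110) mod 2 = 0+0+0+0+1+1+1+0+0+0+0+1+1+0+1+0+0+0+0+1+0+1+1+0+0+0+0+0+1+1+0 mod 2 = 1
  s[3] = (0000000111111110000000011111111)·(1110111100011010101101111100110) mod 2 = 0+0+0+0+0+0+0+1+0+0+0+1+1+0+1+0+0+0+0+0+0+0+0+1+1+1+0+0+1+1+0 mod 2 = 1
  s[4] = (0000000000000001111111111111111)·(1110111100011010101101111100110) mod 2 = 0+0+0+0+0+0+0+0+0+0+0+0+0+0+0+0+1+0+1+1+0+1+1+1+1+1+0+0+1+1+0 mod 2 = 0
Syndrome = 10110
Non-zero syndrome: error at position 13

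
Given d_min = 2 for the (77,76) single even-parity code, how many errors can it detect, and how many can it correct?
Detection only: up to d_min − 1 = 1 errors.
Correction: up to ⌊(d_min − 1)/2⌋ = ⌊1/2⌋ = 0 errors.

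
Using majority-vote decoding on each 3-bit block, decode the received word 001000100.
Split into 3-bit blocks and majority-vote each:
  block 1 = 001: 1 ones, 2 zeros → 0
  block 2 = 000: 0 ones, 3 zeros → 0
  block 3 = 100: 1 ones, 2 zeros → 0
Decoded = 000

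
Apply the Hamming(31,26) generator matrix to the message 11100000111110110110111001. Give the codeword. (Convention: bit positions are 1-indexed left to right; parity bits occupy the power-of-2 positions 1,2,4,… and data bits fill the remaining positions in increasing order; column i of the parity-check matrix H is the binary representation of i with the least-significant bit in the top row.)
Codeword c = d · G (mod 2), d = 11100000111110110110111001:
  c[0] = d·G[:,0] = (11100000111110110110111001)·(11011010101101010101010101) mod 2 = 1+1+0+0+0+0+0+0+1+0+1+1+0+0+0+1+0+1+0+0+0+1+0+0+0+1 mod 2 = 1
  c[1] = d·G[:,1] = (11100000111110110110111001)·(10110110011011001100110011) mod 2 = 1+0+1+0+0+0+0+0+0+1+1+0+1+0+0+0+0+1+0+0+1+1+0+0+0+1 mod 2 = 1
  c[2] = d·G[:,2] = (11100000111110110110111001)·(10000000000000000000000000) mod 2 = 1+0+0+0+0+0+0+0+0+0+0+0+0+0+0+0+0+0+0+0+0+0+0+0+0+0 mod 2 = 1
  c[3] = d·G[:,3] = (11100000111110110110111001)·(01110001111000111100001111) mod 2 = 0+1+1+0+0+0+0+0+1+1+1+0+0+0+1+1+0+1+0+0+0+0+1+0+0+1 mod 2 = 0
  c[4] = d·G[:,4] = (11100000111110110110111001)·(01000000000000000000000000) mod 2 = 0+1+0+0+0+0+0+0+0+0+0+0+0+0+0+0+0+0+0+0+0+0+0+0+0+0 mod 2 = 1
  c[5] = d·G[:,5] = (11100000111110110110111001)·(00100000000000000000000000) mod 2 = 0+0+1+0+0+0+0+0+0+0+0+0+0+0+0+0+0+0+0+0+0+0+0+0+0+0 mod 2 = 1
  c[6] = d·G[:,6] = (11100000111110110110111001)·(00010000000000000000000000) mod 2 = 0+0+0+0+0+0+0+0+0+0+0+0+0+0+0+0+0+0+0+0+0+0+0+0+0+0 mod 2 = 0
  c[7] = d·G[:,7] = (11100000111110110110111001)·(00001111111000000011111111) mod 2 = 0+0+0+0+0+0+0+0+1+1+1+0+0+0+0+0+0+0+1+0+1+1+1+0+0+1 mod 2 = 0
  c[8] = d·G[:,8] = (11100000111110110110111001)·(00001000000000000000000000) mod 2 = 0+0+0+0+0+0+0+0+0+0+0+0+0+0+0+0+0+0+0+0+0+0+0+0+0+0 mod 2 = 0
  c[9] = d·G[:,9] = (11100000111110110110111001)·(00000100000000000000000000) mod 2 = 0+0+0+0+0+0+0+0+0+0+0+0+0+0+0+0+0+0+0+0+0+0+0+0+0+0 mod 2 = 0
  c[10] = d·G[:,10] = (11100000111110110110111001)·(00000010000000000000000000) mod 2 = 0+0+0+0+0+0+0+0+0+0+0+0+0+0+0+0+0+0+0+0+0+0+0+0+0+0 mod 2 = 0
  c[11] = d·G[:,11] = (11100000111110110110111001)·(00000001000000000000000000) mod 2 = 0+0+0+0+0+0+0+0+0+0+0+0+0+0+0+0+0+0+0+0+0+0+0+0+0+0 mod 2 = 0
  c[12] = d·G[:,12] = (11100000111110110110111001)·(00000000100000000000000000) mod 2 = 0+0+0+0+0+0+0+0+1+0+0+0+0+0+0+0+0+0+0+0+0+0+0+0+0+0 mod 2 = 1
  c[13] = d·G[:,13] = (11100000111110110110111001)·(00000000010000000000000000) mod 2 = 0+0+0+0+0+0+0+0+0+1+0+0+0+0+0+0+0+0+0+0+0+0+0+0+0+0 mod 2 = 1
  c[14] = d·G[:,14] = (11100000111110110110111001)·(00000000001000000000000000) mod 2 = 0+0+0+0+0+0+0+0+0+0+1+0+0+0+0+0+0+0+0+0+0+0+0+0+0+0 mod 2 = 1
  c[15] = d·G[:,15] = (11100000111110110110111001)·(00000000000111111111111111) mod 2 = 0+0+0+0+0+0+0+0+0+0+0+1+1+0+1+1+0+1+1+0+1+1+1+0+0+1 mod 2 = 0
  c[16] = d·G[:,16] = (11100000111110110110111001)·(00000000000100000000000000) mod 2 = 0+0+0+0+0+0+0+0+0+0+0+1+0+0+0+0+0+0+0+0+0+0+0+0+0+0 mod 2 = 1
  c[17] = d·G[:,17] = (11100000111110110110111001)·(00000000000010000000000000) mod 2 = 0+0+0+0+0+0+0+0+0+0+0+0+1+0+0+0+0+0+0+0+0+0+0+0+0+0 mod 2 = 1
  c[18] = d·G[:,18] = (11100000111110110110111001)·(00000000000001000000000000) mod 2 = 0+0+0+0+0+0+0+0+0+0+0+0+0+0+0+0+0+0+0+0+0+0+0+0+0+0 mod 2 = 0
  c[19] = d·G[:,19] = (11100000111110110110111001)·(00000000000000100000000000) mod 2 = 0+0+0+0+0+0+0+0+0+0+0+0+0+0+1+0+0+0+0+0+0+0+0+0+0+0 mod 2 = 1
  c[20] = d·G[:,20] = (11100000111110110110111001)·(00000000000000010000000000) mod 2 = 0+0+0+0+0+0+0+0+0+0+0+0+0+0+0+1+0+0+0+0+0+0+0+0+0+0 mod 2 = 1
  c[21] = d·G[:,21] = (11100000111110110110111001)·(00000000000000001000000000) mod 2 = 0+0+0+0+0+0+0+0+0+0+0+0+0+0+0+0+0+0+0+0+0+0+0+0+0+0 mod 2 = 0
  c[22] = d·G[:,22] = (11100000111110110110111001)·(00000000000000000100000000) mod 2 = 0+0+0+0+0+0+0+0+0+0+0+0+0+0+0+0+0+1+0+0+0+0+0+0+0+0 mod 2 = 1
  c[23] = d·G[:,23] = (11100000111110110110111001)·(00000000000000000010000000) mod 2 = 0+0+0+0+0+0+0+0+0+0+0+0+0+0+0+0+0+0+1+0+0+0+0+0+0+0 mod 2 = 1
  c[24] = d·G[:,24] = (11100000111110110110111001)·(00000000000000000001000000) mod 2 = 0+0+0+0+0+0+0+0+0+0+0+0+0+0+0+0+0+0+0+0+0+0+0+0+0+0 mod 2 = 0
  c[25] = d·G[:,25] = (11100000111110110110111001)·(00000000000000000000100000) mod 2 = 0+0+0+0+0+0+0+0+0+0+0+0+0+0+0+0+0+0+0+0+1+0+0+0+0+0 mod 2 = 1
  c[26] = d·G[:,26] = (11100000111110110110111001)·(00000000000000000000010000) mod 2 = 0+0+0+0+0+0+0+0+0+0+0+0+0+0+0+0+0+0+0+0+0+1+0+0+0+0 mod 2 = 1
  c[27] = d·G[:,27] = (11100000111110110110111001)·(00000000000000000000001000) mod 2 = 0+0+0+0+0+0+0+0+0+0+0+0+0+0+0+0+0+0+0+0+0+0+1+0+0+0 mod 2 = 1
  c[28] = d·G[:,28] = (11100000111110110110111001)·(00000000000000000000000100) mod 2 = 0+0+0+0+0+0+0+0+0+0+0+0+0+0+0+0+0+0+0+0+0+0+0+0+0+0 mod 2 = 0
  c[29] = d·G[:,29] = (11100000111110110110111001)·(00000000000000000000000010) mod 2 = 0+0+0+0+0+0+0+0+0+0+0+0+0+0+0+0+0+0+0+0+0+0+0+0+0+0 mod 2 = 0
  c[30] = d·G[:,30] = (11100000111110110110111001)·(00000000000000000000000001) mod 2 = 0+0+0+0+0+0+0+0+0+0+0+0+0+0+0+0+0+0+0+0+0+0+0+0+0+1 mod 2 = 1
Codeword = 1110110000001110110110110111001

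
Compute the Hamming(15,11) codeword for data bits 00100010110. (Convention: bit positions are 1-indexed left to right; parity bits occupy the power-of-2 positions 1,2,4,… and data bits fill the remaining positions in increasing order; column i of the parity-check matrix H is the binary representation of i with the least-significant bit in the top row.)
Codeword c = d · G (mod 2), d = 00100010110:
  c[0] = d·G[:,0] = (00100010110)·(11011010101) mod 2 = 0+0+0+0+0+0+1+0+1+0+0 mod 2 = 0
  c[1] = d·G[:,1] = (00100010110)·(10110110011) mod 2 = 0+0+1+0+0+0+1+0+0+1+0 mod 2 = 1
  c[2] = d·G[:,2] = (00100010110)·(10000000000) mod 2 = 0+0+0+0+0+0+0+0+0+0+0 mod 2 = 0
  c[3] = d·G[:,3] = (00100010110)·(01110001111) mod 2 = 0+0+1+0+0+0+0+0+1+1+0 mod 2 = 1
  c[4] = d·G[:,4] = (00100010110)·(01000000000) mod 2 = 0+0+0+0+0+0+0+0+0+0+0 mod 2 = 0
  c[5] = d·G[:,5] = (00100010110)·(00100000000) mod 2 = 0+0+1+0+0+0+0+0+0+0+0 mod 2 = 1
  c[6] = d·G[:,6] = (00100010110)·(00010000000) mod 2 = 0+0+0+0+0+0+0+0+0+0+0 mod 2 = 0
  c[7] = d·G[:,7] = (00100010110)·(00001111111) mod 2 = 0+0+0+0+0+0+1+0+1+1+0 mod 2 = 1
  c[8] = d·G[:,8] = (00100010110)·(00001000000) mod 2 = 0+0+0+0+0+0+0+0+0+0+0 mod 2 = 0
  c[9] = d·G[:,9] = (00100010110)·(00000100000) mod 2 = 0+0+0+0+0+0+0+0+0+0+0 mod 2 = 0
  c[10] = d·G[:,10] = (00100010110)·(00000010000) mod 2 = 0+0+0+0+0+0+1+0+0+0+0 mod 2 = 1
  c[11] = d·G[:,11] = (00100010110)·(00000001000) mod 2 = 0+0+0+0+0+0+0+0+0+0+0 mod 2 = 0
  c[12] = d·G[:,12] = (00100010110)·(00000000100) mod 2 = 0+0+0+0+0+0+0+0+1+0+0 mod 2 = 1
  c[13] = d·G[:,13] = (00100010110)·(00000000010) mod 2 = 0+0+0+0+0+0+0+0+0+1+0 mod 2 = 1
  c[14] = d·G[:,14] = (00100010110)·(00000000001) mod 2 = 0+0+0+0+0+0+0+0+0+0+0 mod 2 = 0
Codeword = 010101010010110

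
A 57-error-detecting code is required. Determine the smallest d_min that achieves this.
Detecting e errors requires d_min ≥ e + 1 = 57 + 1 = 58.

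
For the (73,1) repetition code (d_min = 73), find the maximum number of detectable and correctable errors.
Detection only: up to d_min − 1 = 72 errors.
Correction: up to ⌊(d_min − 1)/2⌋ = ⌊72/2⌋ = 36 errors.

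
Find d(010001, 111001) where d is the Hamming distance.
XOR = 101000, count of 1s = 2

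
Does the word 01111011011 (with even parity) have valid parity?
Sum of all bits: 0+1+1+1+1+0+1+1+0+1+1 = 8; 8 mod 2 = 0. Result is 0 → valid parity.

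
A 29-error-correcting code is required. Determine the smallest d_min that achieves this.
Correcting t errors requires d_min ≥ 2t + 1 = 2·29 + 1 = 59.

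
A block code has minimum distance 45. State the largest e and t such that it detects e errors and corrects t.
(a) Detection requires d_min ≥ e+1, so e ≤ d_min − 1 = 44.
(b) Correction requires d_min ≥ 2t+1, so t ≤ ⌊(d_min − 1)/2⌋ = ⌊44/2⌋ = 22.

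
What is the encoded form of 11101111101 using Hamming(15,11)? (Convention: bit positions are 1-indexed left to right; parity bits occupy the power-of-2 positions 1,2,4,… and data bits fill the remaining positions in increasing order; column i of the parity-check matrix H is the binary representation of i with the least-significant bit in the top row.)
Codeword c = d · G (mod 2), d = 11101111101:
  c[0] = d·G[:,0] = (11101111101)·(11011010101) mod 2 = 1+1+0+0+1+0+1+0+1+0+1 mod 2 = 0
  c[1] = d·G[:,1] = (11101111101)·(10110110011) mod 2 = 1+0+1+0+0+1+1+0+0+0+1 mod 2 = 1
  c[2] = d·G[:,2] = (11101111101)·(10000000000) mod 2 = 1+0+0+0+0+0+0+0+0+0+0 mod 2 = 1
  c[3] = d·G[:,3] = (11101111101)·(01110001111) mod 2 = 0+1+1+0+0+0+0+1+1+0+1 mod 2 = 1
  c[4] = d·G[:,4] = (11101111101)·(01000000000) mod 2 = 0+1+0+0+0+0+0+0+0+0+0 mod 2 = 1
  c[5] = d·G[:,5] = (11101111101)·(00100000000) mod 2 = 0+0+1+0+0+0+0+0+0+0+0 mod 2 = 1
  c[6] = d·G[:,6] = (11101111101)·(00010000000) mod 2 = 0+0+0+0+0+0+0+0+0+0+0 mod 2 = 0
  c[7] = d·G[:,7] = (11101111101)·(00001111111) mod 2 = 0+0+0+0+1+1+1+1+1+0+1 mod 2 = 0
  c[8] = d·G[:,8] = (11101111101)·(00001000000) mod 2 = 0+0+0+0+1+0+0+0+0+0+0 mod 2 = 1
  c[9] = d·G[:,9] = (11101111101)·(00000100000) mod 2 = 0+0+0+0+0+1+0+0+0+0+0 mod 2 = 1
  c[10] = d·G[:,10] = (11101111101)·(00000010000) mod 2 = 0+0+0+0+0+0+1+0+0+0+0 mod 2 = 1
  c[11] = d·G[:,11] = (11101111101)·(00000001000) mod 2 = 0+0+0+0+0+0+0+1+0+0+0 mod 2 = 1
  c[12] = d·G[:,12] = (11101111101)·(00000000100) mod 2 = 0+0+0+0+0+0+0+0+1+0+0 mod 2 = 1
  c[13] = d·G[:,13] = (11101111101)·(00000000010) mod 2 = 0+0+0+0+0+0+0+0+0+0+0 mod 2 = 0
  c[14] = d·G[:,14] = (11101111101)·(00000000001) mod 2 = 0+0+0+0+0+0+0+0+0+0+1 mod 2 = 1
Codeword = 011111001111101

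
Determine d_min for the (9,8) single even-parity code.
d_min = 2 (flipping one data bit also flips the parity bit, so the two closest codewords differ in exactly 2 positions).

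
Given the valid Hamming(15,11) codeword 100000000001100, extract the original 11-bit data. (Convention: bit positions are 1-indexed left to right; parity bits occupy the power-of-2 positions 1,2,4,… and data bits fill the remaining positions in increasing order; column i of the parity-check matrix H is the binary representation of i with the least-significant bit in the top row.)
Parity bits occupy power-of-2 positions; data bits are at positions {3,5,6,7,9,10,11,12,13,14,15} (1-indexed).
Extract: c[3]=0 c[5]=0 c[6]=0 c[7]=0 c[9]=0 c[10]=0 c[11]=0 c[12]=1 c[13]=1 c[14]=0 c[15]=0
Data = 00000001100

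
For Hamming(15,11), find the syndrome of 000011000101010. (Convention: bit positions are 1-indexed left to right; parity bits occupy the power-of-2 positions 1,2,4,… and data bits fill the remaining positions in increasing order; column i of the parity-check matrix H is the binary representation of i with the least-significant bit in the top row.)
Syndrome s = H · r^T (mod 2), r = 000011000101010:
  s[0] = (101010101010101)·(000011000101010) mod 2 = 0+0+0+0+1+0+0+0+0+0+0+0+0+0+0 mod 2 = 1
  s[1] = (011001100110011)·(000011000101010) mod 2 = 0+0+0+0+0+1+0+0+0+1+0+0+0+1+0 mod 2 = 1
  s[2] = (000111100001111)·(000011000101010) mod 2 = 0+0+0+0+1+1+0+0+0+0+0+1+0+1+0 mod 2 = 0
  s[3] = (000000011111111)·(000011000101010) mod 2 = 0+0+0+0+0+0+0+0+0+1+0+1+0+1+0 mod 2 = 1
Syndrome = 1101
Non-zero syndrome: error at position 11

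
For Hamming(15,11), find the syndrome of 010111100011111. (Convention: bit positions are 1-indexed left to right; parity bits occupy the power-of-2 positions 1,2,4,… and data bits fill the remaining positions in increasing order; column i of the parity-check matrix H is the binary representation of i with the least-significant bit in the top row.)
Syndrome s = H · r^T (mod 2), r = 010111100011111:
  s[0] = (101010101010101)·(010111100011111) mod 2 = 0+0+0+0+1+0+1+0+0+0+1+0+1+0+1 mod 2 = 1
  s[1] = (011001100110011)·(010111100011111) mod 2 = 0+1+0+0+0+1+1+0+0+0+1+0+0+1+1 mod 2 = 0
  s[2] = (000111100001111)·(010111100011111) mod 2 = 0+0+0+1+1+1+1+0+0+0+0+1+1+1+1 mod 2 = 0
  s[3] = (000000011111111)·(010111100011111) mod 2 = 0+0+0+0+0+0+0+0+0+0+1+1+1+1+1 mod 2 = 1
Syndrome = 1001
Non-zero syndrome: error at position 9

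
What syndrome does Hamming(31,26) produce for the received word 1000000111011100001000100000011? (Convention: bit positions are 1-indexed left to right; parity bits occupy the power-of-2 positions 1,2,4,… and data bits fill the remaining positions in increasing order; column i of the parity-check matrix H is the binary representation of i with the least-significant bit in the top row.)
Syndrome s = H · r^T (mod 2), r = 1000000111011100001000100000011:
  s[0] = (1010101010101010101010101010101)·(1000000111011100001000100000011) mod 2 = 1+0+0+0+0+0+0+0+1+0+0+0+1+0+0+0+0+0+1+0+0+0+1+0+0+0+0+0+0+0+1 mod 2 = 0
  s[1] = (0110011001100110011001100110011)·(1000000111011100001000100000011) mod 2 = 0+0+0+0+0+0+0+0+0+1+0+0+0+1+0+0+0+0+1+0+0+0+1+0+0+0+0+0+0+1+1 mod 2 = 0
  s[2] = (0001111000011110000111100001111)·(1000000111011100001000100000011) mod 2 = 0+0+0+0+0+0+0+0+0+0+0+1+1+1+0+0+0+0+0+0+0+0+1+0+0+0+0+0+0+1+1 mod 2 = 0
  s[3] = (0000000111111110000000011111111)·(1000000111011100001000100000011) mod 2 = 0+0+0+0+0+0+0+1+1+1+0+1+1+1+0+0+0+0+0+0+0+0+0+0+0+0+0+0+0+1+1 mod 2 = 0
  s[4] = (0000000000000001111111111111111)·(1000000111011100001000100000011) mod 2 = 0+0+0+0+0+0+0+0+0+0+0+0+0+0+0+0+0+0+1+0+0+0+1+0+0+0+0+0+0+1+1 mod 2 = 0
Syndrome = 00000
s = 0: no error detected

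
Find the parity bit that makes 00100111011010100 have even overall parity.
Sum of data bits: 0+0+1+0+0+1+1+1+0+1+1+0+1+0+1+0+0 = 8.
8 mod 2 = 0, so parity bit = 0.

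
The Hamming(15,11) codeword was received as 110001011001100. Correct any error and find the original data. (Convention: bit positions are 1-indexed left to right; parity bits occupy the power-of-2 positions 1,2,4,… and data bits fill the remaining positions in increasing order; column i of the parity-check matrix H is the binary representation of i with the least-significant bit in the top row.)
Syndrome s = H · r^T (mod 2), r = 110001011001100:
  s[0] = (101010101010101)·(110001011001100) mod 2 = 1+0+0+0+0+0+0+0+1+0+0+0+1+0+0 mod 2 = 1
  s[1] = (011001100110011)·(110001011001100) mod 2 = 0+1+0+0+0+1+0+0+0+0+0+0+0+0+0 mod 2 = 0
  s[2] = (000111100001111)·(110001011001100) mod 2 = 0+0+0+0+0+1+0+0+0+0+0+1+1+0+0 mod 2 = 1
  s[3] = (000000011111111)·(110001011001100) mod 2 = 0+0+0+0+0+0+0+1+1+0+0+1+1+0+0 mod 2 = 0
Syndrome = 1010
Column 5 of H equals this syndrome → error at bit 5 (1-indexed).
Flip bit 5: 110001011001100 → 110011011001100
Extract data bits at positions {3,5,6,7,9,10,11,12,13,14,15}: 01101001100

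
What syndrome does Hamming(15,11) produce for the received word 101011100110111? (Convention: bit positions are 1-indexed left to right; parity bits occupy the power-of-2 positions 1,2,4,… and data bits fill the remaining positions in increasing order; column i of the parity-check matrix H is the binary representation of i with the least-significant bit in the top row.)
Syndrome s = H · r^T (mod 2), r = 101011100110111:
  s[0] = (101010101010101)·(101011100110111) mod 2 = 1+0+1+0+1+0+1+0+0+0+1+0+1+0+1 mod 2 = 1
  s[1] = (011001100110011)·(101011100110111) mod 2 = 0+0+1+0+0+1+1+0+0+1+1+0+0+1+1 mod 2 = 1
  s[2] = (000111100001111)·(101011100110111) mod 2 = 0+0+0+0+1+1+1+0+0+0+0+0+1+1+1 mod 2 = 0
  s[3] = (000000011111111)·(101011100110111) mod 2 = 0+0+0+0+0+0+0+0+0+1+1+0+1+1+1 mod 2 = 1
Syndrome = 1101
Non-zero syndrome: error at position 11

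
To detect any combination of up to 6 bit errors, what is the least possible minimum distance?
Detecting e errors requires d_min ≥ e + 1 = 6 + 1 = 7.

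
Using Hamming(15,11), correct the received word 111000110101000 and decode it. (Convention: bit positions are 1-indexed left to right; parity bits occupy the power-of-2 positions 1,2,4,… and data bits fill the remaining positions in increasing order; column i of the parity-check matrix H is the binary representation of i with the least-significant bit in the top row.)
Syndrome s = H · r^T (mod 2), r = 111000110101000:
  s[0] = (101010101010101)·(111000110101000) mod 2 = 1+0+1+0+0+0+1+0+0+0+0+0+0+0+0 mod 2 = 1
  s[1] = (011001100110011)·(111000110101000) mod 2 = 0+1+1+0+0+0+1+0+0+1+0+0+0+0+0 mod 2 = 0
  s[2] = (000111100001111)·(111000110101000) mod 2 = 0+0+0+0+0+0+1+0+0+0+0+1+0+0+0 mod 2 = 0
  s[3] = (000000011111111)·(111000110101000) mod 2 = 0+0+0+0+0+0+0+1+0+1+0+1+0+0+0 mod 2 = 1
Syndrome = 1001
Column 9 of H equals this syndrome → error at bit 9 (1-indexed).
Flip bit 9: 111000110101000 → 111000111101000
Extract data bits at positions {3,5,6,7,9,10,11,12,13,14,15}: 10011101000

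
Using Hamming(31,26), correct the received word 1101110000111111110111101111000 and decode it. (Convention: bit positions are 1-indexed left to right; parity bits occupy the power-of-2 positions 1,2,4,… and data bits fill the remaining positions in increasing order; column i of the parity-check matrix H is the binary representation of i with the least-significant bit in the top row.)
Syndrome s = H · r^T (mod 2), r = 1101110000111111110111101111000:
  s[0] = (1010101010101010101010101010101)·(1101110000111111110111101111000) mod 2 = 1+0+0+0+1+0+0+0+0+0+1+0+1+0+1+0+1+0+0+0+1+0+1+0+1+0+1+0+0+0+0 mod 2 = 0
  s[1] = (0110011001100110011001100110011)·(1101110000111111110111101111000) mod 2 = 0+1+0+0+0+1+0+0+0+0+1+0+0+1+1+0+0+1+0+0+0+1+1+0+0+1+1+0+0+0+0 mod 2 = 0
  s[2] = (0001111000011110000111100001111)·(1101110000111111110111101111000) mod 2 = 0+0+0+1+1+1+0+0+0+0+0+1+1+1+1+0+0+0+0+1+1+1+1+0+0+0+0+1+0+0+0 mod 2 = 0
  s[3] = (0000000111111110000000011111111)·(1101110000111111110111101111000) mod 2 = 0+0+0+0+0+0+0+0+0+0+1+1+1+1+1+0+0+0+0+0+0+0+0+0+1+1+1+1+0+0+0 mod 2 = 1
  s[4] = (0000000000000001111111111111111)·(1101110000111111110111101111000) mod 2 = 0+0+0+0+0+0+0+0+0+0+0+0+0+0+0+1+1+1+0+1+1+1+1+0+1+1+1+1+0+0+0 mod 2 = 1
Syndrome = 00011
Column 24 of H equals this syndrome → error at bit 24 (1-indexed).
Flip bit 24: 1101110000111111110111101111000 → 1101110000111111110111111111000
Extract data bits at positions {3,5,6,7,9,10,11,12,13,14,15,17,18,19,20,21,22,23,24,25,26,27,28,29,30,31}: 01100011111110111111111000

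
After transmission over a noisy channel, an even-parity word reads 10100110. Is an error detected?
Sum of received bits: 1+0+1+0+0+1+1+0 = 4; 4 mod 2 = 0. Result is 0 → no error detected.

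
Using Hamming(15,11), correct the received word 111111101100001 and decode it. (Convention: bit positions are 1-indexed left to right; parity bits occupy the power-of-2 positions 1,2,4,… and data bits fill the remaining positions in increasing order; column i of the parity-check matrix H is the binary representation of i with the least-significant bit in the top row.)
Syndrome s = H · r^T (mod 2), r = 111111101100001:
  s[0] = (101010101010101)·(111111101100001) mod 2 = 1+0+1+0+1+0+1+0+1+0+0+0+0+0+1 mod 2 = 0
  s[1] = (011001100110011)·(111111101100001) mod 2 = 0+1+1+0+0+1+1+0+0+1+0+0+0+0+1 mod 2 = 0
  s[2] = (000111100001111)·(111111101100001) mod 2 = 0+0+0+1+1+1+1+0+0+0+0+0+0+0+1 mod 2 = 1
  s[3] = (000000011111111)·(111111101100001) mod 2 = 0+0+0+0+0+0+0+0+1+1+0+0+0+0+1 mod 2 = 1
Syndrome = 0011
Column 12 of H equals this syndrome → error at bit 12 (1-indexed).
Flip bit 12: 111111101100001 → 111111101101001
Extract data bits at positions {3,5,6,7,9,10,11,12,13,14,15}: 11111101001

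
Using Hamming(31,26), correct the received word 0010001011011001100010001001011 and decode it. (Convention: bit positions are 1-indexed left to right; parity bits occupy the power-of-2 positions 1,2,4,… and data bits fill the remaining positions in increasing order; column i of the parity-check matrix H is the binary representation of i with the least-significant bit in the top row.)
Syndrome s = H · r^T (mod 2), r = 0010001011011001100010001001011:
  s[0] = (1010101010101010101010101010101)·(0010001011011001100010001001011) mod 2 = 0+0+1+0+0+0+1+0+1+0+0+0+1+0+0+0+1+0+0+0+1+0+0+0+1+0+0+0+0+0+1 mod 2 = 0
  s[1] = (0110011001100110011001100110011)·(0010001011011001100010001001011) mod 2 = 0+0+1+0+0+0+1+0+0+1+0+0+0+0+0+0+0+0+0+0+0+0+0+0+0+0+0+0+0+1+1 mod 2 = 1
  s[2] = (0001111000011110000111100001111)·(0010001011011001100010001001011) mod 2 = 0+0+0+0+0+0+1+0+0+0+0+1+1+0+0+0+0+0+0+0+1+0+0+0+0+0+0+1+0+1+1 mod 2 = 1
  s[3] = (0000000111111110000000011111111)·(0010001011011001100010001001011) mod 2 = 0+0+0+0+0+0+0+0+1+1+0+1+1+0+0+0+0+0+0+0+0+0+0+0+1+0+0+1+0+1+1 mod 2 = 0
  s[4] = (0000000000000001111111111111111)·(0010001011011001100010001001011) mod 2 = 0+0+0+0+0+0+0+0+0+0+0+0+0+0+0+1+1+0+0+0+1+0+0+0+1+0+0+1+0+1+1 mod 2 = 1
Syndrome = 01101
Column 22 of H equals this syndrome → error at bit 22 (1-indexed).
Flip bit 22: 0010001011011001100010001001011 → 0010001011011001100011001001011
Extract data bits at positions {3,5,6,7,9,10,11,12,13,14,15,17,18,19,20,21,22,23,24,25,26,27,28,29,30,31}: 10011101100100011001001011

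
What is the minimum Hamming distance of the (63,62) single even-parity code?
d_min = 2 (flipping one data bit also flips the parity bit, so the two closest codewords differ in exactly 2 positions).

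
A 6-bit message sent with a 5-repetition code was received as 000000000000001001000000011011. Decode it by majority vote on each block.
Split into 5-bit blocks and majority-vote each:
  block 1 = 00000: 0 ones, 5 zeros → 0
  block 2 = 00000: 0 ones, 5 zeros → 0
  block 3 = 00001: 1 ones, 4 zeros → 0
  block 4 = 00100: 1 ones, 4 zeros → 0
  block 5 = 00000: 0 ones, 5 zeros → 0
  block 6 = 11011: 4 ones, 1 zeros → 1
Decoded = 000001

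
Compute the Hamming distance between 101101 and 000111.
XOR = 101010, count of 1s = 3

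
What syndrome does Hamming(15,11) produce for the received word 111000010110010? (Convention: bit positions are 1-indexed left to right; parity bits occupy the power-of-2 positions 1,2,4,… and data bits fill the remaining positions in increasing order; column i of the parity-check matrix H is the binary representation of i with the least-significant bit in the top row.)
Syndrome s = H · r^T (mod 2), r = 111000010110010:
  s[0] = (101010101010101)·(111000010110010) mod 2 = 1+0+1+0+0+0+0+0+0+0+1+0+0+0+0 mod 2 = 1
  s[1] = (011001100110011)·(111000010110010) mod 2 = 0+1+1+0+0+0+0+0+0+1+1+0+0+1+0 mod 2 = 1
  s[2] = (000111100001111)·(111000010110010) mod 2 = 0+0+0+0+0+0+0+0+0+0+0+0+0+1+0 mod 2 = 1
  s[3] = (000000011111111)·(111000010110010) mod 2 = 0+0+0+0+0+0+0+1+0+1+1+0+0+1+0 mod 2 = 0
Syndrome = 1110
Non-zero syndrome: error at position 7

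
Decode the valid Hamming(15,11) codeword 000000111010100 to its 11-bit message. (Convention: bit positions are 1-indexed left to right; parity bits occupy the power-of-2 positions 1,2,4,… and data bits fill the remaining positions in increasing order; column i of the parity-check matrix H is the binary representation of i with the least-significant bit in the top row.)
Parity bits occupy power-of-2 positions; data bits are at positions {3,5,6,7,9,10,11,12,13,14,15} (1-indexed).
Extract: c[3]=0 c[5]=0 c[6]=0 c[7]=1 c[9]=1 c[10]=0 c[11]=1 c[12]=0 c[13]=1 c[14]=0 c[15]=0
Data = 00011010100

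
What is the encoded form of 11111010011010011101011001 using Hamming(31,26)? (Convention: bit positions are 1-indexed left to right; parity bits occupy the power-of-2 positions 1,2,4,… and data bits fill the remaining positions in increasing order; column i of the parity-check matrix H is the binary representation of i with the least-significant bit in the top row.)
Codeword c = d · G (mod 2), d = 11111010011010011101011001:
  c[0] = d·G[:,0] = (11111010011010011101011001)·(11011010101101010101010101) mod 2 = 1+1+0+1+1+0+1+0+0+0+1+0+0+0+0+1+0+1+0+1+0+1+0+0+0+1 mod 2 = 1
  c[1] = d·G[:,1] = (11111010011010011101011001)·(10110110011011001100110011) mod 2 = 1+0+1+1+0+0+1+0+0+1+1+0+1+0+0+0+1+1+0+0+0+1+0+0+0+1 mod 2 = 1
  c[2] = d·G[:,2] = (11111010011010011101011001)·(10000000000000000000000000) mod 2 = 1+0+0+0+0+0+0+0+0+0+0+0+0+0+0+0+0+0+0+0+0+0+0+0+0+0 mod 2 = 1
  c[3] = d·G[:,3] = (11111010011010011101011001)·(01110001111000111100001111) mod 2 = 0+1+1+1+0+0+0+0+0+1+1+0+0+0+0+1+1+1+0+0+0+0+1+0+0+1 mod 2 = 0
  c[4] = d·G[:,4] = (11111010011010011101011001)·(01000000000000000000000000) mod 2 = 0+1+0+0+0+0+0+0+0+0+0+0+0+0+0+0+0+0+0+0+0+0+0+0+0+0 mod 2 = 1
  c[5] = d·G[:,5] = (11111010011010011101011001)·(00100000000000000000000000) mod 2 = 0+0+1+0+0+0+0+0+0+0+0+0+0+0+0+0+0+0+0+0+0+0+0+0+0+0 mod 2 = 1
  c[6] = d·G[:,6] = (11111010011010011101011001)·(00010000000000000000000000) mod 2 = 0+0+0+1+0+0+0+0+0+0+0+0+0+0+0+0+0+0+0+0+0+0+0+0+0+0 mod 2 = 1
  c[7] = d·G[:,7] = (11111010011010011101011001)·(00001111111000000011111111) mod 2 = 0+0+0+0+1+0+1+0+0+1+1+0+0+0+0+0+0+0+0+1+0+1+1+0+0+1 mod 2 = 0
  c[8] = d·G[:,8] = (11111010011010011101011001)·(00001000000000000000000000) mod 2 = 0+0+0+0+1+0+0+0+0+0+0+0+0+0+0+0+0+0+0+0+0+0+0+0+0+0 mod 2 = 1
  c[9] = d·G[:,9] = (11111010011010011101011001)·(00000100000000000000000000) mod 2 = 0+0+0+0+0+0+0+0+0+0+0+0+0+0+0+0+0+0+0+0+0+0+0+0+0+0 mod 2 = 0
  c[10] = d·G[:,10] = (11111010011010011101011001)·(00000010000000000000000000) mod 2 = 0+0+0+0+0+0+1+0+0+0+0+0+0+0+0+0+0+0+0+0+0+0+0+0+0+0 mod 2 = 1
  c[11] = d·G[:,11] = (11111010011010011101011001)·(00000001000000000000000000) mod 2 = 0+0+0+0+0+0+0+0+0+0+0+0+0+0+0+0+0+0+0+0+0+0+0+0+0+0 mod 2 = 0
  c[12] = d·G[:,12] = (11111010011010011101011001)·(00000000100000000000000000) mod 2 = 0+0+0+0+0+0+0+0+0+0+0+0+0+0+0+0+0+0+0+0+0+0+0+0+0+0 mod 2 = 0
  c[13] = d·G[:,13] = (11111010011010011101011001)·(00000000010000000000000000) mod 2 = 0+0+0+0+0+0+0+0+0+1+0+0+0+0+0+0+0+0+0+0+0+0+0+0+0+0 mod 2 = 1
  c[14] = d·G[:,14] = (11111010011010011101011001)·(00000000001000000000000000) mod 2 = 0+0+0+0+0+0+0+0+0+0+1+0+0+0+0+0+0+0+0+0+0+0+0+0+0+0 mod 2 = 1
  c[15] = d·G[:,15] = (11111010011010011101011001)·(00000000000111111111111111) mod 2 = 0+0+0+0+0+0+0+0+0+0+0+0+1+0+0+1+1+1+0+1+0+1+1+0+0+1 mod 2 = 0
  c[16] = d·G[:,16] = (11111010011010011101011001)·(00000000000100000000000000) mod 2 = 0+0+0+0+0+0+0+0+0+0+0+0+0+0+0+0+0+0+0+0+0+0+0+0+0+0 mod 2 = 0
  c[17] = d·G[:,17] = (11111010011010011101011001)·(00000000000010000000000000) mod 2 = 0+0+0+0+0+0+0+0+0+0+0+0+1+0+0+0+0+0+0+0+0+0+0+0+0+0 mod 2 = 1
  c[18] = d·G[:,18] = (11111010011010011101011001)·(00000000000001000000000000) mod 2 = 0+0+0+0+0+0+0+0+0+0+0+0+0+0+0+0+0+0+0+0+0+0+0+0+0+0 mod 2 = 0
  c[19] = d·G[:,19] = (11111010011010011101011001)·(00000000000000100000000000) mod 2 = 0+0+0+0+0+0+0+0+0+0+0+0+0+0+0+0+0+0+0+0+0+0+0+0+0+0 mod 2 = 0
  c[20] = d·G[:,20] = (11111010011010011101011001)·(00000000000000010000000000) mod 2 = 0+0+0+0+0+0+0+0+0+0+0+0+0+0+0+1+0+0+0+0+0+0+0+0+0+0 mod 2 = 1
  c[21] = d·G[:,21] = (11111010011010011101011001)·(00000000000000001000000000) mod 2 = 0+0+0+0+0+0+0+0+0+0+0+0+0+0+0+0+1+0+0+0+0+0+0+0+0+0 mod 2 = 1
  c[22] = d·G[:,22] = (11111010011010011101011001)·(00000000000000000100000000) mod 2 = 0+0+0+0+0+0+0+0+0+0+0+0+0+0+0+0+0+1+0+0+0+0+0+0+0+0 mod 2 = 1
  c[23] = d·G[:,23] = (11111010011010011101011001)·(00000000000000000010000000) mod 2 = 0+0+0+0+0+0+0+0+0+0+0+0+0+0+0+0+0+0+0+0+0+0+0+0+0+0 mod 2 = 0
  c[24] = d·G[:,24] = (11111010011010011101011001)·(00000000000000000001000000) mod 2 = 0+0+0+0+0+0+0+0+0+0+0+0+0+0+0+0+0+0+0+1+0+0+0+0+0+0 mod 2 = 1
  c[25] = d·G[:,25] = (11111010011010011101011001)·(00000000000000000000100000) mod 2 = 0+0+0+0+0+0+0+0+0+0+0+0+0+0+0+0+0+0+0+0+0+0+0+0+0+0 mod 2 = 0
  c[26] = d·G[:,26] = (11111010011010011101011001)·(00000000000000000000010000) mod 2 = 0+0+0+0+0+0+0+0+0+0+0+0+0+0+0+0+0+0+0+0+0+1+0+0+0+0 mod 2 = 1
  c[27] = d·G[:,27] = (11111010011010011101011001)·(00000000000000000000001000) mod 2 = 0+0+0+0+0+0+0+0+0+0+0+0+0+0+0+0+0+0+0+0+0+0+1+0+0+0 mod 2 = 1
  c[28] = d·G[:,28] = (11111010011010011101011001)·(00000000000000000000000100) mod 2 = 0+0+0+0+0+0+0+0+0+0+0+0+0+0+0+0+0+0+0+0+0+0+0+0+0+0 mod 2 = 0
  c[29] = d·G[:,29] = (11111010011010011101011001)·(00000000000000000000000010) mod 2 = 0+0+0+0+0+0+0+0+0+0+0+0+0+0+0+0+0+0+0+0+0+0+0+0+0+0 mod 2 = 0
  c[30] = d·G[:,30] = (11111010011010011101011001)·(00000000000000000000000001) mod 2 = 0+0+0+0+0+0+0+0+0+0+0+0+0+0+0+0+0+0+0+0+0+0+0+0+0+1 mod 2 = 1
Codeword = 1110111010100110010011101011001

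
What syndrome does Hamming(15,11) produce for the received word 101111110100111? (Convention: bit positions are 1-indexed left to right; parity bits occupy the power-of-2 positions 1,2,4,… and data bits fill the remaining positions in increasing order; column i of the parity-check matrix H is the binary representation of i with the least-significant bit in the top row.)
Syndrome s = H · r^T (mod 2), r = 101111110100111:
  s[0] = (101010101010101)·(101111110100111) mod 2 = 1+0+1+0+1+0+1+0+0+0+0+0+1+0+1 mod 2 = 0
  s[1] = (011001100110011)·(101111110100111) mod 2 = 0+0+1+0+0+1+1+0+0+1+0+0+0+1+1 mod 2 = 0
  s[2] = (000111100001111)·(101111110100111) mod 2 = 0+0+0+1+1+1+1+0+0+0+0+0+1+1+1 mod 2 = 1
  s[3] = (000000011111111)·(101111110100111) mod 2 = 0+0+0+0+0+0+0+1+0+1+0+0+1+1+1 mod 2 = 1
Syndrome = 0011
Non-zero syndrome: error at position 12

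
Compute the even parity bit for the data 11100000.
Sum of data bits: 1+1+1+0+0+0+0+0 = 3.
3 mod 2 = 1, so parity bit = 1.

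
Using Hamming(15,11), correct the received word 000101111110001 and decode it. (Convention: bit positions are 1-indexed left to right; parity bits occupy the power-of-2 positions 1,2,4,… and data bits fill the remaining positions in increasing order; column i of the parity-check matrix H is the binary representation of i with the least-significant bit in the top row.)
Syndrome s = H · r^T (mod 2), r = 000101111110001:
  s[0] = (101010101010101)·(000101111110001) mod 2 = 0+0+0+0+0+0+1+0+1+0+1+0+0+0+1 mod 2 = 0
  s[1] = (011001100110011)·(000101111110001) mod 2 = 0+0+0+0+0+1+1+0+0+1+1+0+0+0+1 mod 2 = 1
  s[2] = (000111100001111)·(000101111110001) mod 2 = 0+0+0+1+0+1+1+0+0+0+0+0+0+0+1 mod 2 = 0
  s[3] = (000000011111111)·(000101111110001) mod 2 = 0+0+0+0+0+0+0+1+1+1+1+0+0+0+1 mod 2 = 1
Syndrome = 0101
Column 10 of H equals this syndrome → error at bit 10 (1-indexed).
Flip bit 10: 000101111110001 → 000101111010001
Extract data bits at positions {3,5,6,7,9,10,11,12,13,14,15}: 00111010001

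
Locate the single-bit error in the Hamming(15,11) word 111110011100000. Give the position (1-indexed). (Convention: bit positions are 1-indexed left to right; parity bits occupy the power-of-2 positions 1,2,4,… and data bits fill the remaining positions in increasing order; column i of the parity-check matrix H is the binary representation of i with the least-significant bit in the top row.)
Syndrome s = H · r^T (mod 2), r = 111110011100000:
  s[0] = (101010101010101)·(111110011100000) mod 2 = 1+0+1+0+1+0+0+0+1+0+0+0+0+0+0 mod 2 = 0
  s[1] = (011001100110011)·(111110011100000) mod 2 = 0+1+1+0+0+0+0+0+0+1+0+0+0+0+0 mod 2 = 1
  s[2] = (000111100001111)·(111110011100000) mod 2 = 0+0+0+1+1+0+0+0+0+0+0+0+0+0+0 mod 2 = 0
  s[3] = (000000011111111)·(111110011100000) mod 2 = 0+0+0+0+0+0+0+1+1+1+0+0+0+0+0 mod 2 = 1
Syndrome = 0101
Column i of H is the binary representation of i, so the syndrome is the binary index of the flipped bit.
Read s = 0101 with s[0] as LSB: 0·2^0 + 1·2^1 + 0·2^2 + 1·2^3 = 10.
Error is at bit position 10.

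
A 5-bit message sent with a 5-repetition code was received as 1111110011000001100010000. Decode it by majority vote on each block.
Split into 5-bit blocks and majority-vote each:
  block 1 = 11111: 5 ones, 0 zeros → 1
  block 2 = 10011: 3 ones, 2 zeros → 1
  block 3 = 00000: 0 ones, 5 zeros → 0
  block 4 = 11000: 2 ones, 3 zeros → 0
  block 5 = 10000: 1 ones, 4 zeros → 0
Decoded = 11000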